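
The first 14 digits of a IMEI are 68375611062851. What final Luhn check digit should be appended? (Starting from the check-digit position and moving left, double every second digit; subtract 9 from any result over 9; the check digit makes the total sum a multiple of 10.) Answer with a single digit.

Partial digits right→left: 1 5 8 2 6 0 1 1 6 5 7 3 8 6
Double every second digit counting from the check-digit position (so the 1st, 3rd, 5th, ... of the partial from the right).
  doubled (with −9 where >9): 2 7 3 2 3 5 7 → sum 29
  kept as-is: 5 2 0 1 5 3 6 → sum 22
Total = 29 + 22 = 51.
Check digit = (10 − (51 mod 10)) mod 10 = 9.

9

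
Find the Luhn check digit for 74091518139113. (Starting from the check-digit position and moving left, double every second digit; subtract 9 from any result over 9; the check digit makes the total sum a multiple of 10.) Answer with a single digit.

1

Partial digits right→left: 3 1 1 9 3 1 8 1 5 1 9 0 4 7
Double every second digit counting from the check-digit position (so the 1st, 3rd, 5th, ... of the partial from the right).
  doubled (with −9 where >9): 6 2 6 7 1 9 8 → sum 39
  kept as-is: 1 9 1 1 1 0 7 → sum 20
Total = 39 + 20 = 59.
Check digit = (10 − (59 mod 10)) mod 10 = 1.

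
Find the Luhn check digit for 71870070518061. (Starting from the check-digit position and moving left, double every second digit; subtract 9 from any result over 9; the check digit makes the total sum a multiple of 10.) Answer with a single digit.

Partial digits right→left: 1 6 0 8 1 5 0 7 0 0 7 8 1 7
Double every second digit counting from the check-digit position (so the 1st, 3rd, 5th, ... of the partial from the right).
  doubled (with −9 where >9): 2 0 2 0 0 5 2 → sum 11
  kept as-is: 6 8 5 7 0 8 7 → sum 41
Total = 11 + 41 = 52.
Check digit = (10 − (52 mod 10)) mod 10 = 8.

8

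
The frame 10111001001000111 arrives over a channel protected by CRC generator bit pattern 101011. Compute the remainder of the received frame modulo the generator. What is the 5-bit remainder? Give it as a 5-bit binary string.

11111

Modulo-2 division of 10111001001000111 by 101011:
  pos 0: 101110 XOR 101011 = 000101
  pos 3: 101010 XOR 101011 = 000001
  pos 8: 101000 XOR 101011 = 000011
Remainder = 11111 (nonzero — an error is detected).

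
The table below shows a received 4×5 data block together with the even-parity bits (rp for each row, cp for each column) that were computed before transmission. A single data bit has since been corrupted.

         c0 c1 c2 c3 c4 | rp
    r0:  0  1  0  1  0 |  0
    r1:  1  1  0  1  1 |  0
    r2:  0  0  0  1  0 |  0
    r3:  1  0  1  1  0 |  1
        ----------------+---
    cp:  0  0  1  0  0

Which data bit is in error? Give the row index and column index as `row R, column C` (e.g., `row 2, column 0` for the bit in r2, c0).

row 2, column 4

Recompute each row's even parity and compare to rp:
  r0: data parity 0, sent rp 0 → ok
  r1: data parity 0, sent rp 0 → ok
  r2: data parity 1, sent rp 0 → mismatch
  r3: data parity 1, sent rp 1 → ok
Recompute each column's even parity and compare to cp:
  c0: data parity 0, sent cp 0 → ok
  c1: data parity 0, sent cp 0 → ok
  c2: data parity 1, sent cp 1 → ok
  c3: data parity 0, sent cp 0 → ok
  c4: data parity 1, sent cp 0 → mismatch
Exactly one row (r2) and one column (c4) fail → the flipped bit is at their intersection.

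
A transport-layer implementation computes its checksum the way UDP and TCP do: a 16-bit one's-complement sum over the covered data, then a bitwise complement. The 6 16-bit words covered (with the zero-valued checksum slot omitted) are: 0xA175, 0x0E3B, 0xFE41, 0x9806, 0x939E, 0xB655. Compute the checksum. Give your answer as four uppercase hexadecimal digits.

7012

One's-complement addition (fold any carry out of bit 15 back into bit 0):
  0xA175 + 0x0E3B = 0x0AFB0
  0xAFB0 + 0xFE41 = 0x1ADF1 → wrap carry → 0xADF2
  0xADF2 + 0x9806 = 0x145F8 → wrap carry → 0x45F9
  0x45F9 + 0x939E = 0x0D997
  0xD997 + 0xB655 = 0x18FEC → wrap carry → 0x8FED
One's-complement sum = 0x8FED.
Checksum = ~0x8FED & 0xFFFF = 0x7012.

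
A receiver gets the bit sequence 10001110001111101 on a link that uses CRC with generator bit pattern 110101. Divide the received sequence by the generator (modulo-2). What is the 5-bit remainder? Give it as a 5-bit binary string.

00000

Modulo-2 division of 10001110001111101 by 110101:
  pos 0: 100011 XOR 110101 = 010110
  pos 1: 101101 XOR 110101 = 011000
  pos 2: 110000 XOR 110101 = 000101
  pos 5: 101001 XOR 110101 = 011100
  pos 6: 111001 XOR 110101 = 001100
  pos 8: 110011 XOR 110101 = 000110
  pos 11: 110101 XOR 110101 = 000000
Remainder = 00000 (zero — the frame passes the CRC check).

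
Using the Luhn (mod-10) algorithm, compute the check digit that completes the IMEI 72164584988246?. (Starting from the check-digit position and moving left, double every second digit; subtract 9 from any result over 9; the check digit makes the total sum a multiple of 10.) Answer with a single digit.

9

Partial digits right→left: 6 4 2 8 8 9 4 8 5 4 6 1 2 7
Double every second digit counting from the check-digit position (so the 1st, 3rd, 5th, ... of the partial from the right).
  doubled (with −9 where >9): 3 4 7 8 1 3 4 → sum 30
  kept as-is: 4 8 9 8 4 1 7 → sum 41
Total = 30 + 41 = 71.
Check digit = (10 − (71 mod 10)) mod 10 = 9.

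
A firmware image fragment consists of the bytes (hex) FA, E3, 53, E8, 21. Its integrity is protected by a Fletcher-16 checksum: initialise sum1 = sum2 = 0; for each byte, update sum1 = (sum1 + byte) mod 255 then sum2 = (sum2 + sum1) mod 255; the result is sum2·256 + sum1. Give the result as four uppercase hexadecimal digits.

633C

Running sums (mod 255):
  after byte 0 (FA): sum1=250, sum2=250
  after byte 1 (E3): sum1=222, sum2=217
  after byte 2 (53): sum1=50, sum2=12
  after byte 3 (E8): sum1=27, sum2=39
  after byte 4 (21): sum1=60, sum2=99
Checksum = sum2·256 + sum1 = 99·256 + 60 = 25404 = 0x633C.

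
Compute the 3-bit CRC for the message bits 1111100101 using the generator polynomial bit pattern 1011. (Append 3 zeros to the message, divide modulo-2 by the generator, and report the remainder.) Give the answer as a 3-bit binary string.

000

Append 3 zeros: 1111100101000. Divide by 1011 (XOR where the leading bit is 1):
  pos 0: 1111 XOR 1011 = 0100
  pos 1: 1001 XOR 1011 = 0010
  pos 3: 1000 XOR 1011 = 0011
  pos 5: 1110 XOR 1011 = 0101
  pos 6: 1011 XOR 1011 = 0000
Remainder (last 3 bits) = 000. This is the CRC / FCS.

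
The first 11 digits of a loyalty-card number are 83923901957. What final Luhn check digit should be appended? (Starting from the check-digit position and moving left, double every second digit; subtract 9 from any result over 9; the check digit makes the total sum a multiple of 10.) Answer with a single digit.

Partial digits right→left: 7 5 9 1 0 9 3 2 9 3 8
Double every second digit counting from the check-digit position (so the 1st, 3rd, 5th, ... of the partial from the right).
  doubled (with −9 where >9): 5 9 0 6 9 7 → sum 36
  kept as-is: 5 1 9 2 3 → sum 20
Total = 36 + 20 = 56.
Check digit = (10 − (56 mod 10)) mod 10 = 4.

4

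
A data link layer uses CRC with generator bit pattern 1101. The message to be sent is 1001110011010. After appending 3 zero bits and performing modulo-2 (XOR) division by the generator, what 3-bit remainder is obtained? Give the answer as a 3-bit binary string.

Append 3 zeros: 1001110011010000. Divide by 1101 (XOR where the leading bit is 1):
  pos 0: 1001 XOR 1101 = 0100
  pos 1: 1001 XOR 1101 = 0100
  pos 2: 1001 XOR 1101 = 0100
  pos 3: 1000 XOR 1101 = 0101
  pos 4: 1010 XOR 1101 = 0111
  pos 5: 1111 XOR 1101 = 0010
  pos 7: 1010 XOR 1101 = 0111
  pos 8: 1111 XOR 1101 = 0010
  pos 10: 1000 XOR 1101 = 0101
  pos 11: 1010 XOR 1101 = 0111
  pos 12: 1110 XOR 1101 = 0011
Remainder (last 3 bits) = 011. This is the CRC / FCS.

011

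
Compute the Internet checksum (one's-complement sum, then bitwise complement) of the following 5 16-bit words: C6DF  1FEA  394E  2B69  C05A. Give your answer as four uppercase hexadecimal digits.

F423

One's-complement addition (fold any carry out of bit 15 back into bit 0):
  0xC6DF + 0x1FEA = 0x0E6C9
  0xE6C9 + 0x394E = 0x12017 → wrap carry → 0x2018
  0x2018 + 0x2B69 = 0x04B81
  0x4B81 + 0xC05A = 0x10BDB → wrap carry → 0x0BDC
One's-complement sum = 0x0BDC.
Checksum = ~0x0BDC & 0xFFFF = 0xF423.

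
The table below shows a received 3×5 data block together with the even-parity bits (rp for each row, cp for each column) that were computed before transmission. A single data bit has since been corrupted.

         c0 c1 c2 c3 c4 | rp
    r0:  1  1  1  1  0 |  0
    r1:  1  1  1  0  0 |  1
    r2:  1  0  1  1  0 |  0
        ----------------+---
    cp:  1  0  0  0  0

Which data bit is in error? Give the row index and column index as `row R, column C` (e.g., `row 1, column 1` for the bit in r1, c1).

Recompute each row's even parity and compare to rp:
  r0: data parity 0, sent rp 0 → ok
  r1: data parity 1, sent rp 1 → ok
  r2: data parity 1, sent rp 0 → mismatch
Recompute each column's even parity and compare to cp:
  c0: data parity 1, sent cp 1 → ok
  c1: data parity 0, sent cp 0 → ok
  c2: data parity 1, sent cp 0 → mismatch
  c3: data parity 0, sent cp 0 → ok
  c4: data parity 0, sent cp 0 → ok
Exactly one row (r2) and one column (c2) fail → the flipped bit is at their intersection.

row 2, column 2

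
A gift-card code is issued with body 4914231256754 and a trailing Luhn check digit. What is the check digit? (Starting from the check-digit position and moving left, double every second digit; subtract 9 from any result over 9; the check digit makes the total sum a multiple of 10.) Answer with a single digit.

1

Partial digits right→left: 4 5 7 6 5 2 1 3 2 4 1 9 4
Double every second digit counting from the check-digit position (so the 1st, 3rd, 5th, ... of the partial from the right).
  doubled (with −9 where >9): 8 5 1 2 4 2 8 → sum 30
  kept as-is: 5 6 2 3 4 9 → sum 29
Total = 30 + 29 = 59.
Check digit = (10 − (59 mod 10)) mod 10 = 1.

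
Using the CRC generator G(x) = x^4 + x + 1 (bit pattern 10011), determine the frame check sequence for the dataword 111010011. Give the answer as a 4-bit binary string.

Append 4 zeros: 1110100110000. Divide by 10011 (XOR where the leading bit is 1):
  pos 0: 11101 XOR 10011 = 01110
  pos 1: 11100 XOR 10011 = 01111
  pos 2: 11110 XOR 10011 = 01101
  pos 3: 11011 XOR 10011 = 01000
  pos 4: 10001 XOR 10011 = 00010
  pos 7: 10000 XOR 10011 = 00011
Remainder (last 4 bits) = 0110. This is the CRC / FCS.

0110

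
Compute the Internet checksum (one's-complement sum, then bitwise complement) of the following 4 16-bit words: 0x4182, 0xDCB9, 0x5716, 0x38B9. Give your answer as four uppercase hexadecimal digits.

One's-complement addition (fold any carry out of bit 15 back into bit 0):
  0x4182 + 0xDCB9 = 0x11E3B → wrap carry → 0x1E3C
  0x1E3C + 0x5716 = 0x07552
  0x7552 + 0x38B9 = 0x0AE0B
One's-complement sum = 0xAE0B.
Checksum = ~0xAE0B & 0xFFFF = 0x51F4.

51F4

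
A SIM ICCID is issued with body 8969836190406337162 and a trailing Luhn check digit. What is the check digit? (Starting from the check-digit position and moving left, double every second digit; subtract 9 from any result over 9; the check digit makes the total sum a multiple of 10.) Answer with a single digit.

0

Partial digits right→left: 2 6 1 7 3 3 6 0 4 0 9 1 6 3 8 9 6 9 8
Double every second digit counting from the check-digit position (so the 1st, 3rd, 5th, ... of the partial from the right).
  doubled (with −9 where >9): 4 2 6 3 8 9 3 7 3 7 → sum 52
  kept as-is: 6 7 3 0 0 1 3 9 9 → sum 38
Total = 52 + 38 = 90.
Check digit = (10 − (90 mod 10)) mod 10 = 0.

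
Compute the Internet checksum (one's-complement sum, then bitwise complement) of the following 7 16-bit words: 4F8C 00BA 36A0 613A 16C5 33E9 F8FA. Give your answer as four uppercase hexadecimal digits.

One's-complement addition (fold any carry out of bit 15 back into bit 0):
  0x4F8C + 0x00BA = 0x05046
  0x5046 + 0x36A0 = 0x086E6
  0x86E6 + 0x613A = 0x0E820
  0xE820 + 0x16C5 = 0x0FEE5
  0xFEE5 + 0x33E9 = 0x132CE → wrap carry → 0x32CF
  0x32CF + 0xF8FA = 0x12BC9 → wrap carry → 0x2BCA
One's-complement sum = 0x2BCA.
Checksum = ~0x2BCA & 0xFFFF = 0xD435.

D435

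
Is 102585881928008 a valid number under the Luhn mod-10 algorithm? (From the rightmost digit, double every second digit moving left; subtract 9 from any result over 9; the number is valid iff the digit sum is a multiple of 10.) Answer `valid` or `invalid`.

invalid

From the right, keep odd positions and double even positions (subtract 9 from any doubled value over 9):
  doubled (positions 2,4,...): 0 7 9 7 1 1 0 → sum 25
  kept (positions 1,3,...): 8 0 2 1 8 8 2 1 → sum 30
Total = 55.
55 mod 10 = 5, so the number is invalid.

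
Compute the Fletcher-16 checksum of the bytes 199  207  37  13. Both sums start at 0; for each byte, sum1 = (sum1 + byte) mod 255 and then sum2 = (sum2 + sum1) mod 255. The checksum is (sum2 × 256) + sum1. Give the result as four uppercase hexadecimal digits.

E5C9

Running sums (mod 255):
  after byte 0 (199): sum1=199, sum2=199
  after byte 1 (207): sum1=151, sum2=95
  after byte 2 (37): sum1=188, sum2=28
  after byte 3 (13): sum1=201, sum2=229
Checksum = sum2·256 + sum1 = 229·256 + 201 = 58825 = 0xE5C9.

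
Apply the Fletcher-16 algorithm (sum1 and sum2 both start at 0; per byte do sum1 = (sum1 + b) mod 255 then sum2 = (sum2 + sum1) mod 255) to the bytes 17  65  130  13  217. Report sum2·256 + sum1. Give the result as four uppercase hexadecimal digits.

Running sums (mod 255):
  after byte 0 (17): sum1=17, sum2=17
  after byte 1 (65): sum1=82, sum2=99
  after byte 2 (130): sum1=212, sum2=56
  after byte 3 (13): sum1=225, sum2=26
  after byte 4 (217): sum1=187, sum2=213
Checksum = sum2·256 + sum1 = 213·256 + 187 = 54715 = 0xD5BB.

D5BB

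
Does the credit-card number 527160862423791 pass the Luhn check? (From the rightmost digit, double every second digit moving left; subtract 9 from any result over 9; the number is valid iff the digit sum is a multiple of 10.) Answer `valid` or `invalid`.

valid

From the right, keep odd positions and double even positions (subtract 9 from any doubled value over 9):
  doubled (positions 2,4,...): 9 6 8 3 0 2 4 → sum 32
  kept (positions 1,3,...): 1 7 2 2 8 6 7 5 → sum 38
Total = 70.
70 mod 10 = 0, so the number is valid.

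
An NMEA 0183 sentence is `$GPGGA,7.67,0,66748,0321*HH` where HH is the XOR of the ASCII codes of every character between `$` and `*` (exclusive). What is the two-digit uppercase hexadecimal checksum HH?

45

XOR the ASCII codes of the payload characters:
  'G' = 0x47 → acc = 0x47
  'P' = 0x50 → acc = 0x17
  'G' = 0x47 → acc = 0x50
  'G' = 0x47 → acc = 0x17
  'A' = 0x41 → acc = 0x56
  ',' = 0x2C → acc = 0x7A
  '7' = 0x37 → acc = 0x4D
  '.' = 0x2E → acc = 0x63
  '6' = 0x36 → acc = 0x55
  '7' = 0x37 → acc = 0x62
  ',' = 0x2C → acc = 0x4E
  '0' = 0x30 → acc = 0x7E
  ',' = 0x2C → acc = 0x52
  '6' = 0x36 → acc = 0x64
  '6' = 0x36 → acc = 0x52
  '7' = 0x37 → acc = 0x65
  '4' = 0x34 → acc = 0x51
  '8' = 0x38 → acc = 0x69
  ',' = 0x2C → acc = 0x45
  '0' = 0x30 → acc = 0x75
  '3' = 0x33 → acc = 0x46
  '2' = 0x32 → acc = 0x74
  '1' = 0x31 → acc = 0x45
Checksum = 0x45.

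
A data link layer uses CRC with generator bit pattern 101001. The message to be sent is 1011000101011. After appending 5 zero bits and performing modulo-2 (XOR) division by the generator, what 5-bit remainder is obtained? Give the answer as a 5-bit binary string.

Append 5 zeros: 101100010101100000. Divide by 101001 (XOR where the leading bit is 1):
  pos 0: 101100 XOR 101001 = 000101
  pos 3: 101010 XOR 101001 = 000011
  pos 7: 111011 XOR 101001 = 010010
  pos 8: 100100 XOR 101001 = 001101
  pos 10: 110100 XOR 101001 = 011101
  pos 11: 111010 XOR 101001 = 010011
  pos 12: 100110 XOR 101001 = 001111
Remainder (last 5 bits) = 01111. This is the CRC / FCS.

01111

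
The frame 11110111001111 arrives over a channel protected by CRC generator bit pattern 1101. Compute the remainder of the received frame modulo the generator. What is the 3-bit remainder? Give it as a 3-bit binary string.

Modulo-2 division of 11110111001111 by 1101:
  pos 0: 1111 XOR 1101 = 0010
  pos 2: 1001 XOR 1101 = 0100
  pos 3: 1001 XOR 1101 = 0100
  pos 4: 1001 XOR 1101 = 0100
  pos 5: 1000 XOR 1101 = 0101
  pos 6: 1010 XOR 1101 = 0111
  pos 7: 1111 XOR 1101 = 0010
  pos 9: 1011 XOR 1101 = 0110
  pos 10: 1101 XOR 1101 = 0000
Remainder = 000 (zero — the frame passes the CRC check).

000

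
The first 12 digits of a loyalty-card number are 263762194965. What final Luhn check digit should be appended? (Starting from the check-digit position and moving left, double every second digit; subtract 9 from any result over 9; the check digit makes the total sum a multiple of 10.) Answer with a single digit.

7

Partial digits right→left: 5 6 9 4 9 1 2 6 7 3 6 2
Double every second digit counting from the check-digit position (so the 1st, 3rd, 5th, ... of the partial from the right).
  doubled (with −9 where >9): 1 9 9 4 5 3 → sum 31
  kept as-is: 6 4 1 6 3 2 → sum 22
Total = 31 + 22 = 53.
Check digit = (10 − (53 mod 10)) mod 10 = 7.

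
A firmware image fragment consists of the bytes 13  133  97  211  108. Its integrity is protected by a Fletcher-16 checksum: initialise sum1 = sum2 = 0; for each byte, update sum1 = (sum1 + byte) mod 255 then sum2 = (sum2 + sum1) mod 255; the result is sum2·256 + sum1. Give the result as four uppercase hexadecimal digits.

8F34

Running sums (mod 255):
  after byte 0 (13): sum1=13, sum2=13
  after byte 1 (133): sum1=146, sum2=159
  after byte 2 (97): sum1=243, sum2=147
  after byte 3 (211): sum1=199, sum2=91
  after byte 4 (108): sum1=52, sum2=143
Checksum = sum2·256 + sum1 = 143·256 + 52 = 36660 = 0x8F34.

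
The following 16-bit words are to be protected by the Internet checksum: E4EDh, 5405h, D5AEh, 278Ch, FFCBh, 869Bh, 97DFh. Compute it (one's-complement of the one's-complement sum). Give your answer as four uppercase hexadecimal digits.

One's-complement addition (fold any carry out of bit 15 back into bit 0):
  0xE4ED + 0x5405 = 0x138F2 → wrap carry → 0x38F3
  0x38F3 + 0xD5AE = 0x10EA1 → wrap carry → 0x0EA2
  0x0EA2 + 0x278C = 0x0362E
  0x362E + 0xFFCB = 0x135F9 → wrap carry → 0x35FA
  0x35FA + 0x869B = 0x0BC95
  0xBC95 + 0x97DF = 0x15474 → wrap carry → 0x5475
One's-complement sum = 0x5475.
Checksum = ~0x5475 & 0xFFFF = 0xAB8A.

AB8A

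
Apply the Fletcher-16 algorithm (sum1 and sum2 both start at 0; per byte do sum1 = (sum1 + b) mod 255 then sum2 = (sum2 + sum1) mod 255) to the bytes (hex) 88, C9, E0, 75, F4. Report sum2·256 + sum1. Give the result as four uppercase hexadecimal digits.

549D

Running sums (mod 255):
  after byte 0 (88): sum1=136, sum2=136
  after byte 1 (C9): sum1=82, sum2=218
  after byte 2 (E0): sum1=51, sum2=14
  after byte 3 (75): sum1=168, sum2=182
  after byte 4 (F4): sum1=157, sum2=84
Checksum = sum2·256 + sum1 = 84·256 + 157 = 21661 = 0x549D.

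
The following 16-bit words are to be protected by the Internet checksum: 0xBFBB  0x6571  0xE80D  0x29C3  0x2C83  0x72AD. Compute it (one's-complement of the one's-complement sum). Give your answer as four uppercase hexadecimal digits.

One's-complement addition (fold any carry out of bit 15 back into bit 0):
  0xBFBB + 0x6571 = 0x1252C → wrap carry → 0x252D
  0x252D + 0xE80D = 0x10D3A → wrap carry → 0x0D3B
  0x0D3B + 0x29C3 = 0x036FE
  0x36FE + 0x2C83 = 0x06381
  0x6381 + 0x72AD = 0x0D62E
One's-complement sum = 0xD62E.
Checksum = ~0xD62E & 0xFFFF = 0x29D1.

29D1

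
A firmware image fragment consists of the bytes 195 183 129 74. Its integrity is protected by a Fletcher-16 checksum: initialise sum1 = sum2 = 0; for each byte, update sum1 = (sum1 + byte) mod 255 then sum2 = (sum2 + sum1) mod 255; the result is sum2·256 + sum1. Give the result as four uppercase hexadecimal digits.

Running sums (mod 255):
  after byte 0 (195): sum1=195, sum2=195
  after byte 1 (183): sum1=123, sum2=63
  after byte 2 (129): sum1=252, sum2=60
  after byte 3 (74): sum1=71, sum2=131
Checksum = sum2·256 + sum1 = 131·256 + 71 = 33607 = 0x8347.

8347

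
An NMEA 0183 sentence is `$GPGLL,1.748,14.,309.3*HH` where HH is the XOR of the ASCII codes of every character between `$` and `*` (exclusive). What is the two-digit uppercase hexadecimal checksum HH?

54

XOR the ASCII codes of the payload characters:
  'G' = 0x47 → acc = 0x47
  'P' = 0x50 → acc = 0x17
  'G' = 0x47 → acc = 0x50
  'L' = 0x4C → acc = 0x1C
  'L' = 0x4C → acc = 0x50
  ',' = 0x2C → acc = 0x7C
  '1' = 0x31 → acc = 0x4D
  '.' = 0x2E → acc = 0x63
  '7' = 0x37 → acc = 0x54
  '4' = 0x34 → acc = 0x60
  '8' = 0x38 → acc = 0x58
  ',' = 0x2C → acc = 0x74
  '1' = 0x31 → acc = 0x45
  '4' = 0x34 → acc = 0x71
  '.' = 0x2E → acc = 0x5F
  ',' = 0x2C → acc = 0x73
  '3' = 0x33 → acc = 0x40
  '0' = 0x30 → acc = 0x70
  '9' = 0x39 → acc = 0x49
  '.' = 0x2E → acc = 0x67
  '3' = 0x33 → acc = 0x54
Checksum = 0x54.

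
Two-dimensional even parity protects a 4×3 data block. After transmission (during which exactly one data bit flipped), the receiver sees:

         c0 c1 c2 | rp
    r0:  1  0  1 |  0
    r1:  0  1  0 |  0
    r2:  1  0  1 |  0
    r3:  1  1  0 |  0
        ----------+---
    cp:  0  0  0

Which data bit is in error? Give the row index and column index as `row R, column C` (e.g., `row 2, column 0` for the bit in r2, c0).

row 1, column 0

Recompute each row's even parity and compare to rp:
  r0: data parity 0, sent rp 0 → ok
  r1: data parity 1, sent rp 0 → mismatch
  r2: data parity 0, sent rp 0 → ok
  r3: data parity 0, sent rp 0 → ok
Recompute each column's even parity and compare to cp:
  c0: data parity 1, sent cp 0 → mismatch
  c1: data parity 0, sent cp 0 → ok
  c2: data parity 0, sent cp 0 → ok
Exactly one row (r1) and one column (c0) fail → the flipped bit is at their intersection.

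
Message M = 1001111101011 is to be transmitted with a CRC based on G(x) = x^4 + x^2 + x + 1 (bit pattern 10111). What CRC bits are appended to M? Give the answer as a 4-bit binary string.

0010

Append 4 zeros: 10011111010110000. Divide by 10111 (XOR where the leading bit is 1):
  pos 0: 10011 XOR 10111 = 00100
  pos 2: 10011 XOR 10111 = 00100
  pos 4: 10010 XOR 10111 = 00101
  pos 6: 10110 XOR 10111 = 00001
  pos 10: 11100 XOR 10111 = 01011
  pos 11: 10110 XOR 10111 = 00001
Remainder (last 4 bits) = 0010. This is the CRC / FCS.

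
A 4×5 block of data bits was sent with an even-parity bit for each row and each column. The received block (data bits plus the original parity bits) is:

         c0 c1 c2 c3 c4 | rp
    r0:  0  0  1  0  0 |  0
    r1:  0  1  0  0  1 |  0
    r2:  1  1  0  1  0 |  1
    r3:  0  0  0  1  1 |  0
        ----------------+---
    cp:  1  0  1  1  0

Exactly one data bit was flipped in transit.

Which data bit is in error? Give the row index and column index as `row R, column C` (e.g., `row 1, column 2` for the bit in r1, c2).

row 0, column 3

Recompute each row's even parity and compare to rp:
  r0: data parity 1, sent rp 0 → mismatch
  r1: data parity 0, sent rp 0 → ok
  r2: data parity 1, sent rp 1 → ok
  r3: data parity 0, sent rp 0 → ok
Recompute each column's even parity and compare to cp:
  c0: data parity 1, sent cp 1 → ok
  c1: data parity 0, sent cp 0 → ok
  c2: data parity 1, sent cp 1 → ok
  c3: data parity 0, sent cp 1 → mismatch
  c4: data parity 0, sent cp 0 → ok
Exactly one row (r0) and one column (c3) fail → the flipped bit is at their intersection.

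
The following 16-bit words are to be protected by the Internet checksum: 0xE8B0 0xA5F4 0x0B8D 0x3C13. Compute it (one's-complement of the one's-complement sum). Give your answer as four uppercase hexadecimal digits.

One's-complement addition (fold any carry out of bit 15 back into bit 0):
  0xE8B0 + 0xA5F4 = 0x18EA4 → wrap carry → 0x8EA5
  0x8EA5 + 0x0B8D = 0x09A32
  0x9A32 + 0x3C13 = 0x0D645
One's-complement sum = 0xD645.
Checksum = ~0xD645 & 0xFFFF = 0x29BA.

29BA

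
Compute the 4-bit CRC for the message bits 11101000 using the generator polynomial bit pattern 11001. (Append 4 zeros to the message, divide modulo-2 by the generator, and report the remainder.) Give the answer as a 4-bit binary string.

Append 4 zeros: 111010000000. Divide by 11001 (XOR where the leading bit is 1):
  pos 0: 11101 XOR 11001 = 00100
  pos 2: 10000 XOR 11001 = 01001
  pos 3: 10010 XOR 11001 = 01011
  pos 4: 10110 XOR 11001 = 01111
  pos 5: 11110 XOR 11001 = 00111
  pos 7: 11100 XOR 11001 = 00101
Remainder (last 4 bits) = 0101. This is the CRC / FCS.

0101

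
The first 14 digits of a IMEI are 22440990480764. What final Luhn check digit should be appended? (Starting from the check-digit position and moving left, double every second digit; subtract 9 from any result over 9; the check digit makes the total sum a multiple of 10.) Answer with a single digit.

4

Partial digits right→left: 4 6 7 0 8 4 0 9 9 0 4 4 2 2
Double every second digit counting from the check-digit position (so the 1st, 3rd, 5th, ... of the partial from the right).
  doubled (with −9 where >9): 8 5 7 0 9 8 4 → sum 41
  kept as-is: 6 0 4 9 0 4 2 → sum 25
Total = 41 + 25 = 66.
Check digit = (10 − (66 mod 10)) mod 10 = 4.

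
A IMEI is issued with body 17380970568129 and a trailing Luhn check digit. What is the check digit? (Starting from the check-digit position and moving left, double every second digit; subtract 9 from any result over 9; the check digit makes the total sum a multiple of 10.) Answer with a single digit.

Partial digits right→left: 9 2 1 8 6 5 0 7 9 0 8 3 7 1
Double every second digit counting from the check-digit position (so the 1st, 3rd, 5th, ... of the partial from the right).
  doubled (with −9 where >9): 9 2 3 0 9 7 5 → sum 35
  kept as-is: 2 8 5 7 0 3 1 → sum 26
Total = 35 + 26 = 61.
Check digit = (10 − (61 mod 10)) mod 10 = 9.

9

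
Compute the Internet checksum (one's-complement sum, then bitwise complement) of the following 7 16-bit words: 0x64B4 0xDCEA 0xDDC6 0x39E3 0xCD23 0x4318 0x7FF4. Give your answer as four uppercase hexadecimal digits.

One's-complement addition (fold any carry out of bit 15 back into bit 0):
  0x64B4 + 0xDCEA = 0x1419E → wrap carry → 0x419F
  0x419F + 0xDDC6 = 0x11F65 → wrap carry → 0x1F66
  0x1F66 + 0x39E3 = 0x05949
  0x5949 + 0xCD23 = 0x1266C → wrap carry → 0x266D
  0x266D + 0x4318 = 0x06985
  0x6985 + 0x7FF4 = 0x0E979
One's-complement sum = 0xE979.
Checksum = ~0xE979 & 0xFFFF = 0x1686.

1686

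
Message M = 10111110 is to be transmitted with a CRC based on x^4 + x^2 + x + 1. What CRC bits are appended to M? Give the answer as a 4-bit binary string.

0101

Append 4 zeros: 101111100000. Divide by 10111 (XOR where the leading bit is 1):
  pos 0: 10111 XOR 10111 = 00000
  pos 5: 11000 XOR 10111 = 01111
  pos 6: 11110 XOR 10111 = 01001
  pos 7: 10010 XOR 10111 = 00101
Remainder (last 4 bits) = 0101. This is the CRC / FCS.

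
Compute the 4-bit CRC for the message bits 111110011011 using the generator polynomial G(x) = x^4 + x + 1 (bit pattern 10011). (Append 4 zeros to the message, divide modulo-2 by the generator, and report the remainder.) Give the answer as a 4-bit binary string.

1111

Append 4 zeros: 1111100110110000. Divide by 10011 (XOR where the leading bit is 1):
  pos 0: 11111 XOR 10011 = 01100
  pos 1: 11000 XOR 10011 = 01011
  pos 2: 10110 XOR 10011 = 00101
  pos 4: 10111 XOR 10011 = 00100
  pos 6: 10001 XOR 10011 = 00010
  pos 9: 10100 XOR 10011 = 00111
  pos 11: 11100 XOR 10011 = 01111
Remainder (last 4 bits) = 1111. This is the CRC / FCS.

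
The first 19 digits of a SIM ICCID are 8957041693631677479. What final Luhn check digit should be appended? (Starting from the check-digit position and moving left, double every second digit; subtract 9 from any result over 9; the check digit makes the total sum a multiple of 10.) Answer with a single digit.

2

Partial digits right→left: 9 7 4 7 7 6 1 3 6 3 9 6 1 4 0 7 5 9 8
Double every second digit counting from the check-digit position (so the 1st, 3rd, 5th, ... of the partial from the right).
  doubled (with −9 where >9): 9 8 5 2 3 9 2 0 1 7 → sum 46
  kept as-is: 7 7 6 3 3 6 4 7 9 → sum 52
Total = 46 + 52 = 98.
Check digit = (10 − (98 mod 10)) mod 10 = 2.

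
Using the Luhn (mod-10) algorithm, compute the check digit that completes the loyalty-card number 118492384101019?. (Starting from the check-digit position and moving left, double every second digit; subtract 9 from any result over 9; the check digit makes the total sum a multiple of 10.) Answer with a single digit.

1

Partial digits right→left: 9 1 0 1 0 1 4 8 3 2 9 4 8 1 1
Double every second digit counting from the check-digit position (so the 1st, 3rd, 5th, ... of the partial from the right).
  doubled (with −9 where >9): 9 0 0 8 6 9 7 2 → sum 41
  kept as-is: 1 1 1 8 2 4 1 → sum 18
Total = 41 + 18 = 59.
Check digit = (10 − (59 mod 10)) mod 10 = 1.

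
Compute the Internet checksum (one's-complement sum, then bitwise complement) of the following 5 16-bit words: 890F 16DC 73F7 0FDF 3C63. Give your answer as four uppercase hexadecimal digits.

One's-complement addition (fold any carry out of bit 15 back into bit 0):
  0x890F + 0x16DC = 0x09FEB
  0x9FEB + 0x73F7 = 0x113E2 → wrap carry → 0x13E3
  0x13E3 + 0x0FDF = 0x023C2
  0x23C2 + 0x3C63 = 0x06025
One's-complement sum = 0x6025.
Checksum = ~0x6025 & 0xFFFF = 0x9FDA.

9FDA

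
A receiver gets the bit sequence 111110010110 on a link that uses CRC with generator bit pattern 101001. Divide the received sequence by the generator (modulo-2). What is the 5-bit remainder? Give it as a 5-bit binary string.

Modulo-2 division of 111110010110 by 101001:
  pos 0: 111110 XOR 101001 = 010111
  pos 1: 101110 XOR 101001 = 000111
  pos 4: 111101 XOR 101001 = 010100
  pos 5: 101001 XOR 101001 = 000000
Remainder = 00000 (zero — the frame passes the CRC check).

00000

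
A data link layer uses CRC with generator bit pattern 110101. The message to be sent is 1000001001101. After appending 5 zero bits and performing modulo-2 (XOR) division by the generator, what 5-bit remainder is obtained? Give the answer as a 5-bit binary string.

Append 5 zeros: 100000100110100000. Divide by 110101 (XOR where the leading bit is 1):
  pos 0: 100000 XOR 110101 = 010101
  pos 1: 101011 XOR 110101 = 011110
  pos 2: 111100 XOR 110101 = 001001
  pos 4: 100101 XOR 110101 = 010000
  pos 5: 100001 XOR 110101 = 010100
  pos 6: 101000 XOR 110101 = 011101
  pos 7: 111011 XOR 110101 = 001110
  pos 9: 111000 XOR 110101 = 001101
  pos 11: 110100 XOR 110101 = 000001
Remainder (last 5 bits) = 00010. This is the CRC / FCS.

00010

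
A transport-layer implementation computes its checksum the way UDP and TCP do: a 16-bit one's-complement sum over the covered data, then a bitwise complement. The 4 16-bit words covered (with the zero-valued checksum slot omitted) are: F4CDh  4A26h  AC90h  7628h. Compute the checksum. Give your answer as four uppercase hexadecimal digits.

9E52

One's-complement addition (fold any carry out of bit 15 back into bit 0):
  0xF4CD + 0x4A26 = 0x13EF3 → wrap carry → 0x3EF4
  0x3EF4 + 0xAC90 = 0x0EB84
  0xEB84 + 0x7628 = 0x161AC → wrap carry → 0x61AD
One's-complement sum = 0x61AD.
Checksum = ~0x61AD & 0xFFFF = 0x9E52.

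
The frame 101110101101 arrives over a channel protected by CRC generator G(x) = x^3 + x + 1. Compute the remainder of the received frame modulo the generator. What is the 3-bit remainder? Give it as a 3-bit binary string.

Modulo-2 division of 101110101101 by 1011:
  pos 0: 1011 XOR 1011 = 0000
  pos 4: 1010 XOR 1011 = 0001
  pos 7: 1110 XOR 1011 = 0101
  pos 8: 1011 XOR 1011 = 0000
Remainder = 000 (zero — the frame passes the CRC check).

000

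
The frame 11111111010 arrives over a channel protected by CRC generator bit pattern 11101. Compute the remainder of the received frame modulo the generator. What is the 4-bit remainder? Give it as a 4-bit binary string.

Modulo-2 division of 11111111010 by 11101:
  pos 0: 11111 XOR 11101 = 00010
  pos 3: 10111 XOR 11101 = 01010
  pos 4: 10100 XOR 11101 = 01001
  pos 5: 10011 XOR 11101 = 01110
  pos 6: 11100 XOR 11101 = 00001
Remainder = 0001 (nonzero — an error is detected).

0001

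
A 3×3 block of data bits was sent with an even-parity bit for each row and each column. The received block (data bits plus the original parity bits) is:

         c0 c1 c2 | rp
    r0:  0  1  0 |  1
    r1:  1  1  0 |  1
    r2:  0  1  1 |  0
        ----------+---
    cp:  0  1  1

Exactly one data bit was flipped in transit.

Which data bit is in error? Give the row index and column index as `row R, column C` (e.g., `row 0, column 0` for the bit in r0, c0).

row 1, column 0

Recompute each row's even parity and compare to rp:
  r0: data parity 1, sent rp 1 → ok
  r1: data parity 0, sent rp 1 → mismatch
  r2: data parity 0, sent rp 0 → ok
Recompute each column's even parity and compare to cp:
  c0: data parity 1, sent cp 0 → mismatch
  c1: data parity 1, sent cp 1 → ok
  c2: data parity 1, sent cp 1 → ok
Exactly one row (r1) and one column (c0) fail → the flipped bit is at their intersection.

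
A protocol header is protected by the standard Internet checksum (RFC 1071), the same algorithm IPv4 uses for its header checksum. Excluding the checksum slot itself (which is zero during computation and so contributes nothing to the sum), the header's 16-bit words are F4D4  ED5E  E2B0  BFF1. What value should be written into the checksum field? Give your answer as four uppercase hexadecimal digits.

7B29

One's-complement addition (fold any carry out of bit 15 back into bit 0):
  0xF4D4 + 0xED5E = 0x1E232 → wrap carry → 0xE233
  0xE233 + 0xE2B0 = 0x1C4E3 → wrap carry → 0xC4E4
  0xC4E4 + 0xBFF1 = 0x184D5 → wrap carry → 0x84D6
One's-complement sum = 0x84D6.
Checksum = ~0x84D6 & 0xFFFF = 0x7B29.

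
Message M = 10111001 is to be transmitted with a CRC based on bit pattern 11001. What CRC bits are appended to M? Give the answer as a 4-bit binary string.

Append 4 zeros: 101110010000. Divide by 11001 (XOR where the leading bit is 1):
  pos 0: 10111 XOR 11001 = 01110
  pos 1: 11100 XOR 11001 = 00101
  pos 3: 10101 XOR 11001 = 01100
  pos 4: 11000 XOR 11001 = 00001
Remainder (last 4 bits) = 1000. This is the CRC / FCS.

1000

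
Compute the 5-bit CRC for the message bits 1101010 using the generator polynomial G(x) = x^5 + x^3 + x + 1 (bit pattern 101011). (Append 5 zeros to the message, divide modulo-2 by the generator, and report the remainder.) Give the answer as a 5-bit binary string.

Append 5 zeros: 110101000000. Divide by 101011 (XOR where the leading bit is 1):
  pos 0: 110101 XOR 101011 = 011110
  pos 1: 111100 XOR 101011 = 010111
  pos 2: 101110 XOR 101011 = 000101
  pos 5: 101000 XOR 101011 = 000011
Remainder (last 5 bits) = 00110. This is the CRC / FCS.

00110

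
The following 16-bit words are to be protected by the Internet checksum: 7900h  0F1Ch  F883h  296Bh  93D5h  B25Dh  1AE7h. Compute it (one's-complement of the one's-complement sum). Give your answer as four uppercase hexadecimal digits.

F4D9

One's-complement addition (fold any carry out of bit 15 back into bit 0):
  0x7900 + 0x0F1C = 0x0881C
  0x881C + 0xF883 = 0x1809F → wrap carry → 0x80A0
  0x80A0 + 0x296B = 0x0AA0B
  0xAA0B + 0x93D5 = 0x13DE0 → wrap carry → 0x3DE1
  0x3DE1 + 0xB25D = 0x0F03E
  0xF03E + 0x1AE7 = 0x10B25 → wrap carry → 0x0B26
One's-complement sum = 0x0B26.
Checksum = ~0x0B26 & 0xFFFF = 0xF4D9.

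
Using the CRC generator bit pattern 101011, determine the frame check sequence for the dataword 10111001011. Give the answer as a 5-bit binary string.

Append 5 zeros: 1011100101100000. Divide by 101011 (XOR where the leading bit is 1):
  pos 0: 101110 XOR 101011 = 000101
  pos 3: 101010 XOR 101011 = 000001
  pos 8: 111000 XOR 101011 = 010011
  pos 9: 100110 XOR 101011 = 001101
Remainder (last 5 bits) = 11010. This is the CRC / FCS.

11010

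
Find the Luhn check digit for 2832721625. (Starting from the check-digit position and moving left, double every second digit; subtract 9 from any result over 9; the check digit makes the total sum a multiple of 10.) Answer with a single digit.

6

Partial digits right→left: 5 2 6 1 2 7 2 3 8 2
Double every second digit counting from the check-digit position (so the 1st, 3rd, 5th, ... of the partial from the right).
  doubled (with −9 where >9): 1 3 4 4 7 → sum 19
  kept as-is: 2 1 7 3 2 → sum 15
Total = 19 + 15 = 34.
Check digit = (10 − (34 mod 10)) mod 10 = 6.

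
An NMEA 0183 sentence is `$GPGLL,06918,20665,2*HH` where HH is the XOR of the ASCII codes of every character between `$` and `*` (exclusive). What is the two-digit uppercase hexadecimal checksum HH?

XOR the ASCII codes of the payload characters:
  'G' = 0x47 → acc = 0x47
  'P' = 0x50 → acc = 0x17
  'G' = 0x47 → acc = 0x50
  'L' = 0x4C → acc = 0x1C
  'L' = 0x4C → acc = 0x50
  ',' = 0x2C → acc = 0x7C
  '0' = 0x30 → acc = 0x4C
  '6' = 0x36 → acc = 0x7A
  '9' = 0x39 → acc = 0x43
  '1' = 0x31 → acc = 0x72
  '8' = 0x38 → acc = 0x4A
  ',' = 0x2C → acc = 0x66
  '2' = 0x32 → acc = 0x54
  '0' = 0x30 → acc = 0x64
  '6' = 0x36 → acc = 0x52
  '6' = 0x36 → acc = 0x64
  '5' = 0x35 → acc = 0x51
  ',' = 0x2C → acc = 0x7D
  '2' = 0x32 → acc = 0x4F
Checksum = 0x4F.

4F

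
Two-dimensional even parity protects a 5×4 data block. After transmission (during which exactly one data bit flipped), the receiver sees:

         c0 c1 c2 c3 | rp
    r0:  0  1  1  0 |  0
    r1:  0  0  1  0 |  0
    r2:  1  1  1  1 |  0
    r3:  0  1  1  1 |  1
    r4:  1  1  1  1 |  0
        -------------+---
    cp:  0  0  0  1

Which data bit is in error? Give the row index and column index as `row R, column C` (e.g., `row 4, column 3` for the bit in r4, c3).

row 1, column 2

Recompute each row's even parity and compare to rp:
  r0: data parity 0, sent rp 0 → ok
  r1: data parity 1, sent rp 0 → mismatch
  r2: data parity 0, sent rp 0 → ok
  r3: data parity 1, sent rp 1 → ok
  r4: data parity 0, sent rp 0 → ok
Recompute each column's even parity and compare to cp:
  c0: data parity 0, sent cp 0 → ok
  c1: data parity 0, sent cp 0 → ok
  c2: data parity 1, sent cp 0 → mismatch
  c3: data parity 1, sent cp 1 → ok
Exactly one row (r1) and one column (c2) fail → the flipped bit is at their intersection.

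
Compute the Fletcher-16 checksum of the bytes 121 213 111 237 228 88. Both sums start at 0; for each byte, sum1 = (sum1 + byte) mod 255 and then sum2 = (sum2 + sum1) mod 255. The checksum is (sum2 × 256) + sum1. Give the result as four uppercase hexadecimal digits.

Running sums (mod 255):
  after byte 0 (121): sum1=121, sum2=121
  after byte 1 (213): sum1=79, sum2=200
  after byte 2 (111): sum1=190, sum2=135
  after byte 3 (237): sum1=172, sum2=52
  after byte 4 (228): sum1=145, sum2=197
  after byte 5 (88): sum1=233, sum2=175
Checksum = sum2·256 + sum1 = 175·256 + 233 = 45033 = 0xAFE9.

AFE9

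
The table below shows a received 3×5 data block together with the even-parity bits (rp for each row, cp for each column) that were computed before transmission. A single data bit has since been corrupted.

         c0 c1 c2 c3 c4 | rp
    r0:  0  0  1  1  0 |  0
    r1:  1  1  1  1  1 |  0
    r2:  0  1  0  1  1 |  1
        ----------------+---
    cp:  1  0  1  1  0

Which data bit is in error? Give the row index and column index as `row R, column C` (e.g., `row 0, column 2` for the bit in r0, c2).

row 1, column 2

Recompute each row's even parity and compare to rp:
  r0: data parity 0, sent rp 0 → ok
  r1: data parity 1, sent rp 0 → mismatch
  r2: data parity 1, sent rp 1 → ok
Recompute each column's even parity and compare to cp:
  c0: data parity 1, sent cp 1 → ok
  c1: data parity 0, sent cp 0 → ok
  c2: data parity 0, sent cp 1 → mismatch
  c3: data parity 1, sent cp 1 → ok
  c4: data parity 0, sent cp 0 → ok
Exactly one row (r1) and one column (c2) fail → the flipped bit is at their intersection.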